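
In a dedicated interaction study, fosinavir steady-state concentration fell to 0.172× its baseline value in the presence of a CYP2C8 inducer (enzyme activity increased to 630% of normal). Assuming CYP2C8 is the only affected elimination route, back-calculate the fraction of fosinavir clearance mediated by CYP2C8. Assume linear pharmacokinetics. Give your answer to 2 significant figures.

0.91

Call the CYP2C8 fraction fm. After the interaction, CL_new/CL_old = fm × 6.3 + (1 − fm).
Steady-state concentration ratio = 1 / (new CL fraction), so new CL fraction = 1 / 0.172 = 5.814.
fm × 6.3 + 1 − fm = 5.814  ⇒  fm × (6.3 − 1) = 4.814  ⇒  fm = 0.91.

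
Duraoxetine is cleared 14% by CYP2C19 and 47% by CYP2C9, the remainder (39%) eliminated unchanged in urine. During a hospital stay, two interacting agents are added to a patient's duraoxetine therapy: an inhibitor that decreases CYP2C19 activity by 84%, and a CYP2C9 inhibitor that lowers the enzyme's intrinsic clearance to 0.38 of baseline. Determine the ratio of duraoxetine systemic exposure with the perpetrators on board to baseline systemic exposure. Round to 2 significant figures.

1.7

CYP2C19: 0.14 × 0.16 = 0.0224
CYP2C9: 0.47 × 0.38 = 0.1786
Other: 0.39 (unchanged)
New clearance relative to baseline: 0.0224 + 0.1786 + 0.39 = 0.591.
Net systemic exposure ratio = 1 / 0.591 = 1.7.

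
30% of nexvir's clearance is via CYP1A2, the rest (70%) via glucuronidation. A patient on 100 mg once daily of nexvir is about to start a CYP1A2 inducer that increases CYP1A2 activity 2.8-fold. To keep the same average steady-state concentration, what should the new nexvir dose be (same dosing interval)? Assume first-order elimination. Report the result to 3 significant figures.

154 mg

CYP1A2: 0.3 × 2.8 = 0.84
Other: 0.7 (unchanged)
CL_new/CL_old = 0.84 + 0.7 = 1.54.
Css,avg = (dose rate)/CL, so holding Css fixed requires dose ∝ CL: 100 × 1.54 = 154 mg.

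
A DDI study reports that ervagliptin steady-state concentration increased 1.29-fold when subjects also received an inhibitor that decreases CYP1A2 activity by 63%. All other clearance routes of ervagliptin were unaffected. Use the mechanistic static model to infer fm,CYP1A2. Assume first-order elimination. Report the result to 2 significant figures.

Let x = fm,CYP1A2. Because steady-state concentration ∝ 1/CL, relative clearance fell to 1/1.29 = 0.7752.
Setting x·0.37 + (1 − x) = 0.7752 and solving: x = (0.7752 − 1)/(0.37 − 1) = 0.36.

0.36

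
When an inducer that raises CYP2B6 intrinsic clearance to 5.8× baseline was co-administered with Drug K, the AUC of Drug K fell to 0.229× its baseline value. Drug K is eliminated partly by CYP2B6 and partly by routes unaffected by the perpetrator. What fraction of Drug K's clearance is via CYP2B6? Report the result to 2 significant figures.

0.70

CL'/CL = 1 / 0.229 = 4.367
5.8·fm + (1 − fm) = 4.367
fm = (4.367 − 1) / (5.8 − 1) = 0.70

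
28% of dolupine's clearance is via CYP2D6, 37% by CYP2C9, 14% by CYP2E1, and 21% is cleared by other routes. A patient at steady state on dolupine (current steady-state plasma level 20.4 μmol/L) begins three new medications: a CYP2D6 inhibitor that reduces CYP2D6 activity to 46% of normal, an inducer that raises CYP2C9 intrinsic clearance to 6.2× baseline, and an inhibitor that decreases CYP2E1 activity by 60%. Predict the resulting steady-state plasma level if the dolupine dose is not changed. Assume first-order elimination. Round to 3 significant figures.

7.59 μmol/L

The CYP2D6 pathway (28% of clearance) falls to 0.46× activity: 0.28 × 0.46 = 0.1288.
The CYP2C9 pathway (37% of clearance) is boosted to 6.2× activity: 0.37 × 6.2 = 2.294.
The CYP2E1 pathway (14% of clearance) drops to 0.4× activity: 0.14 × 0.4 = 0.056.
Non-CYP routes (21%) are unchanged.
New clearance relative to baseline: 0.1288 + 2.294 + 0.056 + 0.21 = 2.6888.
Steady-state plasma level ∝ 1/CL: new value = 20.4 / 2.6888 = 7.59 μmol/L.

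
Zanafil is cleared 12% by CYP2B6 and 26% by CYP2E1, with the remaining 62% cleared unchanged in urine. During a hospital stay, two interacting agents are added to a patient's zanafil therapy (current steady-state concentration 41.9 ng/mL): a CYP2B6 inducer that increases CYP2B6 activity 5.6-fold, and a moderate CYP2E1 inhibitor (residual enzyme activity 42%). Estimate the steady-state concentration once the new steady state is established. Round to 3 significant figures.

29.9 ng/mL

The CYP2B6 pathway (12% of clearance) is boosted to 5.6× activity: 0.12 × 5.6 = 0.672.
The CYP2E1 pathway (26% of clearance) drops to 0.42× activity: 0.26 × 0.42 = 0.1092.
Non-CYP routes (62%) are unchanged.
CL_new/CL_old = 0.672 + 0.1092 + 0.62 = 1.4012.
Steady-state concentration ∝ 1/CL: new value = 41.9 / 1.4012 = 29.9 ng/mL.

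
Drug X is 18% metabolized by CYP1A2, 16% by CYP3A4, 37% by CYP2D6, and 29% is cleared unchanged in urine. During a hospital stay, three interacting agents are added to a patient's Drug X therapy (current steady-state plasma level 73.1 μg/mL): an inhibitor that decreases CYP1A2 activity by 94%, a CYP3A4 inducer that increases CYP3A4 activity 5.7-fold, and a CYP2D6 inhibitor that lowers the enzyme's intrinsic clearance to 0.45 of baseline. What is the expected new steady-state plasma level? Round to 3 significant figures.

CYP1A2: 0.18 × 0.06 = 0.0108
CYP3A4: 0.16 × 5.7 = 0.912
CYP2D6: 0.37 × 0.45 = 0.1665
Other: 0.29 (unchanged)
Relative clearance = 0.0108 + 0.912 + 0.1665 + 0.29 = 1.3793.
Dividing the baseline by the relative clearance: 73.1 / 1.3793 = 53.0 μg/mL.

53.0 μg/mL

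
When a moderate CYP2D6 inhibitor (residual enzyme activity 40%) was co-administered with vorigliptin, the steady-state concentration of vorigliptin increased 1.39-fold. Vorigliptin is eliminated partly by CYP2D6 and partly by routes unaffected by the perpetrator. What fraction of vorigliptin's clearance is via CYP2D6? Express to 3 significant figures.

0.468

Call the CYP2D6 fraction fm. After the interaction, CL_new/CL_old = fm × 0.4 + (1 − fm).
Steady-state concentration ratio = 1 / (new CL fraction), so new CL fraction = 1 / 1.39 = 0.7194.
fm × 0.4 + 1 − fm = 0.7194  ⇒  fm × (0.4 − 1) = −0.2806  ⇒  fm = 0.468.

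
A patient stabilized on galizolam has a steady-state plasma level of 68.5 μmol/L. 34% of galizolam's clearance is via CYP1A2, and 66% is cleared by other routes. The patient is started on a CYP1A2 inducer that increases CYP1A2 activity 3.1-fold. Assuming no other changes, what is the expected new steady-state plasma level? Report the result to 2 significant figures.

The CYP1A2 pathway (34% of clearance) is boosted to 3.1× activity: 0.34 × 3.1 = 1.054.
Non-CYP routes (66%) are unchanged.
CL_new/CL_old = 1.054 + 0.66 = 1.714.
Steady-state plasma level ∝ 1/CL, so new value = 68.5 / 1.714 = 40 μmol/L.

40 μmol/L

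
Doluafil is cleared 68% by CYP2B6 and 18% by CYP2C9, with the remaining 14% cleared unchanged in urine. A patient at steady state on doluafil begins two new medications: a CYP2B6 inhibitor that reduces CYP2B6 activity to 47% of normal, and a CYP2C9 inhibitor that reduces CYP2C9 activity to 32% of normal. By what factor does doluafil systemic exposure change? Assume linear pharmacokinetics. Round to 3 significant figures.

1.93

The CYP2B6 pathway (68% of clearance) falls to 0.47× activity: 0.68 × 0.47 = 0.3196.
The CYP2C9 pathway (18% of clearance) is reduced to 0.32× activity: 0.18 × 0.32 = 0.0576.
The remaining 14% of clearance is unaffected.
New clearance relative to baseline: 0.3196 + 0.0576 + 0.14 = 0.5172.
Net systemic exposure ratio = 1 / 0.5172 = 1.93.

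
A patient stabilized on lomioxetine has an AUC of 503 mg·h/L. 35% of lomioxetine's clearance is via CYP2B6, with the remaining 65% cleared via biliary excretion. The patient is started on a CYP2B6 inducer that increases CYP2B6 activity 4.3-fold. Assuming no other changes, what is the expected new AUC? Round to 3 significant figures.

233 mg·h/L

CYP2B6: 0.35 × 4.3 = 1.505
Other: 0.65 (unchanged)
New clearance relative to baseline: 1.505 + 0.65 = 2.155.
New AUC = baseline ÷ relative clearance = 503 / 2.155 = 233 mg·h/L.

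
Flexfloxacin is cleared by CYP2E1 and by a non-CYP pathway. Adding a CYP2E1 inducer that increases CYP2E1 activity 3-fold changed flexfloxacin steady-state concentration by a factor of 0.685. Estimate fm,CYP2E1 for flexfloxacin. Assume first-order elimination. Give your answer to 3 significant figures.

0.230

CL'/CL = 1 / 0.685 = 1.46
3·fm + (1 − fm) = 1.46
fm = (1.46 − 1) / (3 − 1) = 0.230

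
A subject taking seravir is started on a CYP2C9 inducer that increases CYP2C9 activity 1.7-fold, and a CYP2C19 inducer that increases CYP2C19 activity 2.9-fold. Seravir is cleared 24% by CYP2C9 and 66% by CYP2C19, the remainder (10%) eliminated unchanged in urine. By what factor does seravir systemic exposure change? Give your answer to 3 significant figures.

CYP2C9: 0.24 × 1.7 = 0.408
CYP2C19: 0.66 × 2.9 = 1.914
Other: 0.1 (unchanged)
CL_new/CL_old = 0.408 + 1.914 + 0.1 = 2.422.
Because systemic exposure varies inversely with clearance, the combined effect is 1 / 2.422 = 0.413.

0.413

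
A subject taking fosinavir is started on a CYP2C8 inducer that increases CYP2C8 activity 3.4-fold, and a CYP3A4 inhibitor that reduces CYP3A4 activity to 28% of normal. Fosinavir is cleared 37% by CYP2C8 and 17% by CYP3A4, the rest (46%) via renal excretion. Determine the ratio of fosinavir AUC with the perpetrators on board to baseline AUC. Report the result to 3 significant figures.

0.566

The CYP2C8 pathway (37% of clearance) rises to 3.4× activity: 0.37 × 3.4 = 1.258.
The CYP3A4 pathway (17% of clearance) drops to 0.28× activity: 0.17 × 0.28 = 0.0476.
The remaining 46% of clearance is unaffected.
Relative clearance = 1.258 + 0.0476 + 0.46 = 1.7656.
Net AUC ratio = 1 / 1.7656 = 0.566.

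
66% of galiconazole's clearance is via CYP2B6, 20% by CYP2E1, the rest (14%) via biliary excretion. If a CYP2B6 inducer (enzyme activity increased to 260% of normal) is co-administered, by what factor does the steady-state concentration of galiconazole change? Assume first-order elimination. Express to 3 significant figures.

0.486

The CYP2B6 pathway (66% of clearance) increases to 2.6× activity: 0.66 × 2.6 = 1.716.
CYP2E1 (20%) and the residual 14% are unaffected.
Relative clearance = 1.716 + 0.2 + 0.14 = 2.056.
Since steady-state concentration ∝ 1/CL, the ratio is 1 / 2.056 = 0.486.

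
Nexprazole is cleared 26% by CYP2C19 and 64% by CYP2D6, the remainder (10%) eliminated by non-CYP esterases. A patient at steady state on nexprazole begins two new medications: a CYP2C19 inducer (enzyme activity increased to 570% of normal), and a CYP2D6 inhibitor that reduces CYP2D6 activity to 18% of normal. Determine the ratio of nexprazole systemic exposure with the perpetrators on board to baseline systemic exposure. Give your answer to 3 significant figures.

0.589

The CYP2C19 pathway (26% of clearance) rises to 5.7× activity: 0.26 × 5.7 = 1.482.
The CYP2D6 pathway (64% of clearance) drops to 0.18× activity: 0.64 × 0.18 = 0.1152.
The remaining 10% of clearance is unaffected.
Relative clearance = 1.482 + 0.1152 + 0.1 = 1.6972.
Net systemic exposure ratio = 1 / 1.6972 = 0.589.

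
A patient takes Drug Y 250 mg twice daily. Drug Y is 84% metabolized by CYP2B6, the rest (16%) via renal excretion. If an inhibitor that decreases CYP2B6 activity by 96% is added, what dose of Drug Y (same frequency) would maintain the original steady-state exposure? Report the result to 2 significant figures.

The CYP2B6 pathway (84% of clearance) is reduced to 0.04× activity: 0.84 × 0.04 = 0.0336.
Non-CYP routes (16%) are unchanged.
Relative clearance = 0.0336 + 0.16 = 0.1936.
To maintain the same steady-state level, dose must scale with clearance: new dose = 250 × 0.1936 = 48 mg.

48 mg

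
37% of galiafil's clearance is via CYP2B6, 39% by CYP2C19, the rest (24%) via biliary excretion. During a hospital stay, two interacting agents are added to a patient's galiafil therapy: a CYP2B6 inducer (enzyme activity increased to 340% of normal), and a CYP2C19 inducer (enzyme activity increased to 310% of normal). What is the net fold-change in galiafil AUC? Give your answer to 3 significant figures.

The CYP2B6 pathway (37% of clearance) increases to 3.4× activity: 0.37 × 3.4 = 1.258.
The CYP2C19 pathway (39% of clearance) increases to 3.1× activity: 0.39 × 3.1 = 1.209.
Non-CYP routes (24%) are unchanged.
New clearance relative to baseline: 1.258 + 1.209 + 0.24 = 2.707.
Because AUC varies inversely with clearance, the combined effect is 1 / 2.707 = 0.369.

0.369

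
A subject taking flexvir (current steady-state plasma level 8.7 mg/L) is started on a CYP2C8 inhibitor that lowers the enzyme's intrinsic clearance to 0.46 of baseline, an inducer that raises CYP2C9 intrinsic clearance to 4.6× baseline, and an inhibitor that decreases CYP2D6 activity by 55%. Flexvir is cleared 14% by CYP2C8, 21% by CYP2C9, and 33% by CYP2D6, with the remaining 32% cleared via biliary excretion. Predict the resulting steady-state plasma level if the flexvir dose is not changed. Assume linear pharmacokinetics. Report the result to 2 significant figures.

CYP2C8: 0.14 × 0.46 = 0.0644
CYP2C9: 0.21 × 4.6 = 0.966
CYP2D6: 0.33 × 0.45 = 0.1485
Other: 0.32 (unchanged)
New clearance relative to baseline: 0.0644 + 0.966 + 0.1485 + 0.32 = 1.4989.
New steady-state plasma level = 8.7 / 1.4989 = 5.8 mg/L (concentration scales inversely with clearance).

5.8 mg/L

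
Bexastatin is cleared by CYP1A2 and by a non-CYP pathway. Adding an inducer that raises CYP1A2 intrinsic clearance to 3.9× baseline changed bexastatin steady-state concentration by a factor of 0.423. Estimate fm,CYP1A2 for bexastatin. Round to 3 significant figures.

Let x = fm,CYP1A2. Because steady-state concentration ∝ 1/CL, relative clearance rose to 1/0.423 = 2.364.
Only the CYP1A2 route changed, so 2.364 = x·3.9 + (1 − x), giving x = 0.470.

0.470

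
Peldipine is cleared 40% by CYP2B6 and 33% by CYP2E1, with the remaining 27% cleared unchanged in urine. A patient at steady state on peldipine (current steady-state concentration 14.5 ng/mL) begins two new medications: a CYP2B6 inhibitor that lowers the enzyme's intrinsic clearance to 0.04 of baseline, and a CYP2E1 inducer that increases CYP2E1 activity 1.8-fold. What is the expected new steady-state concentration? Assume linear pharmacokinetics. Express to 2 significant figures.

16 ng/mL

The CYP2B6 pathway (40% of clearance) is reduced to 0.04× activity: 0.4 × 0.04 = 0.016.
The CYP2E1 pathway (33% of clearance) is boosted to 1.8× activity: 0.33 × 1.8 = 0.594.
Non-CYP routes (27%) are unchanged.
CL_new/CL_old = 0.016 + 0.594 + 0.27 = 0.88.
New steady-state concentration = 14.5 / 0.88 = 16 ng/mL (concentration scales inversely with clearance).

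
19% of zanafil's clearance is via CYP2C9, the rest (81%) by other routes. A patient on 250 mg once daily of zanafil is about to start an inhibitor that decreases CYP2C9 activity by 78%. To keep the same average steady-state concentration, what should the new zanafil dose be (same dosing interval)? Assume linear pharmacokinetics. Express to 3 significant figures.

213 mg

CYP2C9: 0.19 × 0.22 = 0.0418
Other: 0.81 (unchanged)
New clearance relative to baseline: 0.0418 + 0.81 = 0.8518.
Css,avg = (dose rate)/CL, so holding Css fixed requires dose ∝ CL: 250 × 0.8518 = 213 mg.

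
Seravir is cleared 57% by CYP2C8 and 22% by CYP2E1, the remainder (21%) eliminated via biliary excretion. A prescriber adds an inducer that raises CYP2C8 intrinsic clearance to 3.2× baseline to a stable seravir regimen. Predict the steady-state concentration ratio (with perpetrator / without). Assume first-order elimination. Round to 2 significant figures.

The CYP2C8 pathway (57% of clearance) rises to 3.2× activity: 0.57 × 3.2 = 1.824.
CYP2E1 (22%) and the residual 21% are unaffected.
Relative clearance = 1.824 + 0.22 + 0.21 = 2.254.
Steady-state concentration is inversely proportional to clearance, so the fold-change is 1 / 2.254 = 0.44.

0.44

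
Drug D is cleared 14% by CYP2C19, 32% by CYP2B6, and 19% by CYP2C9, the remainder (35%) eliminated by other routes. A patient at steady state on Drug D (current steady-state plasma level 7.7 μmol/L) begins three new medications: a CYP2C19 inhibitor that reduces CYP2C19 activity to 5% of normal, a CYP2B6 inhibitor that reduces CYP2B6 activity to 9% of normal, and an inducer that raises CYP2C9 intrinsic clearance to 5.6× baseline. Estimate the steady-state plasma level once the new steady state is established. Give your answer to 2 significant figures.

5.3 μmol/L

The CYP2C19 pathway (14% of clearance) falls to 0.05× activity: 0.14 × 0.05 = 0.007.
The CYP2B6 pathway (32% of clearance) is reduced to 0.09× activity: 0.32 × 0.09 = 0.0288.
The CYP2C9 pathway (19% of clearance) rises to 5.6× activity: 0.19 × 5.6 = 1.064.
The remaining 35% of clearance is unaffected.
CL_new/CL_old = 0.007 + 0.0288 + 1.064 + 0.35 = 1.4498.
Dividing the baseline by the relative clearance: 7.7 / 1.4498 = 5.3 μmol/L.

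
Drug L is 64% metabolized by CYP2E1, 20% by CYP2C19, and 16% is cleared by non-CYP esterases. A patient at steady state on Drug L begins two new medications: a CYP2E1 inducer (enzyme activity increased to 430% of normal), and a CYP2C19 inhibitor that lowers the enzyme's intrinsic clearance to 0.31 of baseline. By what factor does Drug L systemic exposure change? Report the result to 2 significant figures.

The CYP2E1 pathway (64% of clearance) is boosted to 4.3× activity: 0.64 × 4.3 = 2.752.
The CYP2C19 pathway (20% of clearance) is reduced to 0.31× activity: 0.2 × 0.31 = 0.062.
Non-CYP routes (16%) are unchanged.
New clearance relative to baseline: 2.752 + 0.062 + 0.16 = 2.974.
Systemic exposure ∝ 1/CL: fold-change = 1 / 2.974 = 0.34.

0.34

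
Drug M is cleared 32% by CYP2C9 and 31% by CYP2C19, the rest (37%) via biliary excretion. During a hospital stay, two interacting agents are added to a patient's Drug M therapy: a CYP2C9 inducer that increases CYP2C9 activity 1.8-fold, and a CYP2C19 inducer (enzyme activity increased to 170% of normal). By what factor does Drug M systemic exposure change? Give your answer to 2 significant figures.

0.68

The CYP2C9 pathway (32% of clearance) rises to 1.8× activity: 0.32 × 1.8 = 0.576.
The CYP2C19 pathway (31% of clearance) rises to 1.7× activity: 0.31 × 1.7 = 0.527.
Non-CYP routes (37%) are unchanged.
New clearance relative to baseline: 0.576 + 0.527 + 0.37 = 1.473.
Systemic exposure ∝ 1/CL: fold-change = 1 / 1.473 = 0.68.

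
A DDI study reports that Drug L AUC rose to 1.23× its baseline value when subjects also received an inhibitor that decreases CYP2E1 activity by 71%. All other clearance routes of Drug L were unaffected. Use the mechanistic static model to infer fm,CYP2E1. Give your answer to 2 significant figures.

CL'/CL = 1 / 1.23 = 0.813
0.29·fm + (1 − fm) = 0.813
fm = (0.813 − 1) / (0.29 − 1) = 0.26

0.26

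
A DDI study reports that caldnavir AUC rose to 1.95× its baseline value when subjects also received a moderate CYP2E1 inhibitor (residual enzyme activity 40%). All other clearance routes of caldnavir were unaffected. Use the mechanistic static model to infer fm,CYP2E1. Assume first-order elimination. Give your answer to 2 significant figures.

0.81

CL'/CL = 1 / 1.95 = 0.5128
0.4·fm + (1 − fm) = 0.5128
fm = (0.5128 − 1) / (0.4 − 1) = 0.81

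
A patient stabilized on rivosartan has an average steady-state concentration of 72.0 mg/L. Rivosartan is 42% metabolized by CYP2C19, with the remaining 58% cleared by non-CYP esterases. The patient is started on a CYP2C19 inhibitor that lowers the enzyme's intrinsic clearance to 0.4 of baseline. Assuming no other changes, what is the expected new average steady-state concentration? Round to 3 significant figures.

The CYP2C19 pathway (42% of clearance) falls to 0.4× activity: 0.42 × 0.4 = 0.168.
The remaining 58% of clearance is unaffected.
Relative clearance = 0.168 + 0.58 = 0.748.
New average steady-state concentration = baseline ÷ relative clearance = 72.0 / 0.748 = 96.3 mg/L.

96.3 mg/L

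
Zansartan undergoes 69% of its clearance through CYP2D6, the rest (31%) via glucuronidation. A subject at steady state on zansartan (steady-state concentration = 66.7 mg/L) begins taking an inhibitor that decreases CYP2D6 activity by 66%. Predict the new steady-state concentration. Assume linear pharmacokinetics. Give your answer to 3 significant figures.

122 mg/L

CYP2D6: 0.69 × 0.34 = 0.2346
Other: 0.31 (unchanged)
Relative clearance = 0.2346 + 0.31 = 0.5446.
New steady-state concentration = baseline ÷ relative clearance = 66.7 / 0.5446 = 122 mg/L.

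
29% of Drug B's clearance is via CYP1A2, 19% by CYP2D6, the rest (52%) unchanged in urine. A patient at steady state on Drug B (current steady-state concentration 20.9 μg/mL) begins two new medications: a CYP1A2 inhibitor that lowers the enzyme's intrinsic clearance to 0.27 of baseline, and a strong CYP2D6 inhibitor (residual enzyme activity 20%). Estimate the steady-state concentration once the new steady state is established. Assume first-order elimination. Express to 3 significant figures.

CYP1A2: 0.29 × 0.27 = 0.0783
CYP2D6: 0.19 × 0.2 = 0.038
Other: 0.52 (unchanged)
New clearance relative to baseline: 0.0783 + 0.038 + 0.52 = 0.6363.
New steady-state concentration = 20.9 / 0.6363 = 32.8 μg/mL (concentration scales inversely with clearance).

32.8 μg/mL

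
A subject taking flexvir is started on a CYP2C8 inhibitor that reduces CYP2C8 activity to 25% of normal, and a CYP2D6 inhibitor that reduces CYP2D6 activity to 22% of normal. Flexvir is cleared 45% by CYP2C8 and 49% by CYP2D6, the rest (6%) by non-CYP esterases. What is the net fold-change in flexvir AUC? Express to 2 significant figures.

The CYP2C8 pathway (45% of clearance) falls to 0.25× activity: 0.45 × 0.25 = 0.1125.
The CYP2D6 pathway (49% of clearance) is reduced to 0.22× activity: 0.49 × 0.22 = 0.1078.
The remaining 6% of clearance is unaffected.
CL_new/CL_old = 0.1125 + 0.1078 + 0.06 = 0.2803.
AUC ∝ 1/CL: fold-change = 1 / 0.2803 = 3.6.

3.6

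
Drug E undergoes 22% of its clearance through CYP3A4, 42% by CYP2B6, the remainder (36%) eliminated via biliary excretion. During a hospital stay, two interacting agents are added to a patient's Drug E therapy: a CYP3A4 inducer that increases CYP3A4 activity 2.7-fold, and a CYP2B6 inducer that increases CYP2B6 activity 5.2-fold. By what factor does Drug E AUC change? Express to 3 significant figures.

0.319

CYP3A4: 0.22 × 2.7 = 0.594
CYP2B6: 0.42 × 5.2 = 2.184
Other: 0.36 (unchanged)
Relative clearance = 0.594 + 2.184 + 0.36 = 3.138.
AUC ∝ 1/CL: fold-change = 1 / 3.138 = 0.319.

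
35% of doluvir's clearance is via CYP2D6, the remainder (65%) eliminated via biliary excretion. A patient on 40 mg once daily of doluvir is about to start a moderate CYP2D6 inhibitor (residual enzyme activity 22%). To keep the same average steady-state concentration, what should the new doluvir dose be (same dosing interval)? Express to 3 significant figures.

29.1 mg

The CYP2D6 pathway (35% of clearance) is reduced to 0.22× activity: 0.35 × 0.22 = 0.077.
Non-CYP routes (65%) are unchanged.
New clearance relative to baseline: 0.077 + 0.65 = 0.727.
Css,avg = (dose rate)/CL, so holding Css fixed requires dose ∝ CL: 40 × 0.727 = 29.1 mg.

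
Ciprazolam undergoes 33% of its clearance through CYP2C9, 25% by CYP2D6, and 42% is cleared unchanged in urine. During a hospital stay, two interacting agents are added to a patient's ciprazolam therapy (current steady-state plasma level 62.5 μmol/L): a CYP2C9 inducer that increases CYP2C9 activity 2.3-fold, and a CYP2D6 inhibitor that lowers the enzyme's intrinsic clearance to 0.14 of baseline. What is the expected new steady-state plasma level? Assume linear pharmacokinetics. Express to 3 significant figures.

51.5 μmol/L

The CYP2C9 pathway (33% of clearance) increases to 2.3× activity: 0.33 × 2.3 = 0.759.
The CYP2D6 pathway (25% of clearance) is reduced to 0.14× activity: 0.25 × 0.14 = 0.035.
Non-CYP routes (42%) are unchanged.
Relative clearance = 0.759 + 0.035 + 0.42 = 1.214.
Dividing the baseline by the relative clearance: 62.5 / 1.214 = 51.5 μmol/L.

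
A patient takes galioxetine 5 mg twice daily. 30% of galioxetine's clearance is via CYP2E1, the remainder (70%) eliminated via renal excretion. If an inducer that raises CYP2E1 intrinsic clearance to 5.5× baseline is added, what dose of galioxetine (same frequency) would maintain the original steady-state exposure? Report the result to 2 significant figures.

12 mg

CYP2E1: 0.3 × 5.5 = 1.65
Other: 0.7 (unchanged)
CL_new/CL_old = 1.65 + 0.7 = 2.35.
Exposure is unchanged when dose changes in proportion to clearance. New dose = 5 mg × 2.35 = 12 mg.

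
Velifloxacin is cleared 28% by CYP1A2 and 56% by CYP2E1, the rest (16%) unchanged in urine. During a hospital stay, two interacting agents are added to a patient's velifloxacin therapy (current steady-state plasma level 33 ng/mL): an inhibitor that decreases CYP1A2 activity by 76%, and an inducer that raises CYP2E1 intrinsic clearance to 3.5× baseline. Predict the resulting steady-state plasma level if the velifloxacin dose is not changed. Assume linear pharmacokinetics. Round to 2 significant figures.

The CYP1A2 pathway (28% of clearance) drops to 0.24× activity: 0.28 × 0.24 = 0.0672.
The CYP2E1 pathway (56% of clearance) increases to 3.5× activity: 0.56 × 3.5 = 1.96.
Non-CYP routes (16%) are unchanged.
Relative clearance = 0.0672 + 1.96 + 0.16 = 2.1872.
Dividing the baseline by the relative clearance: 33 / 2.1872 = 15 ng/mL.

15 ng/mL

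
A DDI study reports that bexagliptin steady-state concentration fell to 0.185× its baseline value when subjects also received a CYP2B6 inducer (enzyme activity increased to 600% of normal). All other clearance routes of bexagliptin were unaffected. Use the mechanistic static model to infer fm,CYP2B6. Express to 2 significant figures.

0.88

Let x = fm,CYP2B6. Because steady-state concentration ∝ 1/CL, relative clearance rose to 1/0.185 = 5.405.
Only the CYP2B6 route changed, so 5.405 = x·6 + (1 − x), giving x = 0.88.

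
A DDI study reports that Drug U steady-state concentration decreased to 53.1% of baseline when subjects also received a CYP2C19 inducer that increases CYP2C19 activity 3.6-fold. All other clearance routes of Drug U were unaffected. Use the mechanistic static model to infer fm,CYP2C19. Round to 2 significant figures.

CL'/CL = 1 / 0.531 = 1.883
3.6·fm + (1 − fm) = 1.883
fm = (1.883 − 1) / (3.6 − 1) = 0.34

0.34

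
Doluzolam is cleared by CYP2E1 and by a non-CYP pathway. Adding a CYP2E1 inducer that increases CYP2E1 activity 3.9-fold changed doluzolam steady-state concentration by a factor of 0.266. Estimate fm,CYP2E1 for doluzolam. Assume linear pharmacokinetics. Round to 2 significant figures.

0.95

CL'/CL = 1 / 0.266 = 3.759
3.9·fm + (1 − fm) = 3.759
fm = (3.759 − 1) / (3.9 − 1) = 0.95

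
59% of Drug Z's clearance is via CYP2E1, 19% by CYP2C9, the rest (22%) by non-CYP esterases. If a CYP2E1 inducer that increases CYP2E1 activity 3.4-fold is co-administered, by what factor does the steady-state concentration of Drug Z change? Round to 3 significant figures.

0.414

CYP2E1: 0.59 × 3.4 = 2.006
CYP2C9: 0.19 (unchanged)
Other: 0.22 (unchanged)
CL_new/CL_old = 2.006 + 0.19 + 0.22 = 2.416.
Since steady-state concentration ∝ 1/CL, the ratio is 1 / 2.416 = 0.414.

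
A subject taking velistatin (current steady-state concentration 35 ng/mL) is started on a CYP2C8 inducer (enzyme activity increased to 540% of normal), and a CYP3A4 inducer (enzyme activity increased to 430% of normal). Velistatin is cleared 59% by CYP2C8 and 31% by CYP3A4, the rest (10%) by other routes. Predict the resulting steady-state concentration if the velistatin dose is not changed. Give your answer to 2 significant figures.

7.6 ng/mL

The CYP2C8 pathway (59% of clearance) is boosted to 5.4× activity: 0.59 × 5.4 = 3.186.
The CYP3A4 pathway (31% of clearance) increases to 4.3× activity: 0.31 × 4.3 = 1.333.
Non-CYP routes (10%) are unchanged.
New clearance relative to baseline: 3.186 + 1.333 + 0.1 = 4.619.
Dividing the baseline by the relative clearance: 35 / 4.619 = 7.6 ng/mL.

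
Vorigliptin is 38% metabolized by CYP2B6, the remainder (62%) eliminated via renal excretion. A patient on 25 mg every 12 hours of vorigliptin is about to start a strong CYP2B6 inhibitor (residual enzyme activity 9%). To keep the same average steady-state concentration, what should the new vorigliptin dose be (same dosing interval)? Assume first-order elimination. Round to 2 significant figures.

The CYP2B6 pathway (38% of clearance) drops to 0.09× activity: 0.38 × 0.09 = 0.0342.
Non-CYP routes (62%) are unchanged.
Relative clearance = 0.0342 + 0.62 = 0.6542.
Exposure is unchanged when dose changes in proportion to clearance. New dose = 25 mg × 0.6542 = 16 mg.

16 mg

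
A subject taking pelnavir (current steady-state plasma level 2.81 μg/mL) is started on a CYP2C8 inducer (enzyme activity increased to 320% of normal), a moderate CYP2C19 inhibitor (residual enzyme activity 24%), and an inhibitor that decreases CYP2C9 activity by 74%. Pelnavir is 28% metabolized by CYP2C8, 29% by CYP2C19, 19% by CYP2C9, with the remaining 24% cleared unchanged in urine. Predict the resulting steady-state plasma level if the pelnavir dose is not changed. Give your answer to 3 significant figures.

CYP2C8: 0.28 × 3.2 = 0.896
CYP2C19: 0.29 × 0.24 = 0.0696
CYP2C9: 0.19 × 0.26 = 0.0494
Other: 0.24 (unchanged)
Relative clearance = 0.896 + 0.0696 + 0.0494 + 0.24 = 1.255.
New steady-state plasma level = 2.81 / 1.255 = 2.24 μg/mL (concentration scales inversely with clearance).

2.24 μg/mL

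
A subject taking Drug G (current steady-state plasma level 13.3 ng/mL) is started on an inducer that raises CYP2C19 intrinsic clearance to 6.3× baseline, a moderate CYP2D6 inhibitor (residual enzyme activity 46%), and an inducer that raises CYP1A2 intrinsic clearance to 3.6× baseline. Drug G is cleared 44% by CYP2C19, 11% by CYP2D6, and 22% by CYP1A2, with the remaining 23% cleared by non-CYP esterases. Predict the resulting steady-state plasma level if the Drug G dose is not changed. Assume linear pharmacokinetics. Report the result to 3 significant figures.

3.46 ng/mL

CYP2C19: 0.44 × 6.3 = 2.772
CYP2D6: 0.11 × 0.46 = 0.0506
CYP1A2: 0.22 × 3.6 = 0.792
Other: 0.23 (unchanged)
New clearance relative to baseline: 2.772 + 0.0506 + 0.792 + 0.23 = 3.8446.
Steady-state plasma level ∝ 1/CL: new value = 13.3 / 3.8446 = 3.46 ng/mL.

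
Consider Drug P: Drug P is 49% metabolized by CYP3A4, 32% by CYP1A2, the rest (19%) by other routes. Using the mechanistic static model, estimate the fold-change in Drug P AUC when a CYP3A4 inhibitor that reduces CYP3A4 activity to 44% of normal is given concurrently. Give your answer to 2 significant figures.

The CYP3A4 pathway (49% of clearance) is reduced to 0.44× activity: 0.49 × 0.44 = 0.2156.
CYP1A2 (32%) and the residual 19% are unaffected.
CL_new/CL_old = 0.2156 + 0.32 + 0.19 = 0.7256.
Since AUC ∝ 1/CL, the ratio is 1 / 0.7256 = 1.4.

1.4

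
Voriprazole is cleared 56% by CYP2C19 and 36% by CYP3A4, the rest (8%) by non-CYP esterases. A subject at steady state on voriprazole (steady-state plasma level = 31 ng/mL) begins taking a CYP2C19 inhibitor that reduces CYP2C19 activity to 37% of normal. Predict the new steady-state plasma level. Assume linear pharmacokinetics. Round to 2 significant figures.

CYP2C19: 0.56 × 0.37 = 0.2072
CYP3A4: 0.36 (unchanged)
Other: 0.08 (unchanged)
Relative clearance = 0.2072 + 0.36 + 0.08 = 0.6472.
New steady-state plasma level = baseline ÷ relative clearance = 31 / 0.6472 = 48 ng/mL.

48 ng/mL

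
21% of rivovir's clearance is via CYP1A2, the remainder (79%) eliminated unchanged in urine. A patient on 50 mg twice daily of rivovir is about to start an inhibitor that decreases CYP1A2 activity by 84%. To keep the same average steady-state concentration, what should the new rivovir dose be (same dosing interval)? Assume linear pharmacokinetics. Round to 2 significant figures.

41 mg

The CYP1A2 pathway (21% of clearance) falls to 0.16× activity: 0.21 × 0.16 = 0.0336.
The remaining 79% of clearance is unaffected.
CL_new/CL_old = 0.0336 + 0.79 = 0.8236.
Exposure is unchanged when dose changes in proportion to clearance. New dose = 50 mg × 0.8236 = 41 mg.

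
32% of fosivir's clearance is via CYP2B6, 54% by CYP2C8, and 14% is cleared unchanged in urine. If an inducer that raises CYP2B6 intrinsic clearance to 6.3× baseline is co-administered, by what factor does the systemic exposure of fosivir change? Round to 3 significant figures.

CYP2B6: 0.32 × 6.3 = 2.016
CYP2C8: 0.54 (unchanged)
Other: 0.14 (unchanged)
New clearance relative to baseline: 2.016 + 0.54 + 0.14 = 2.696.
Since systemic exposure ∝ 1/CL, the ratio is 1 / 2.696 = 0.371.

0.371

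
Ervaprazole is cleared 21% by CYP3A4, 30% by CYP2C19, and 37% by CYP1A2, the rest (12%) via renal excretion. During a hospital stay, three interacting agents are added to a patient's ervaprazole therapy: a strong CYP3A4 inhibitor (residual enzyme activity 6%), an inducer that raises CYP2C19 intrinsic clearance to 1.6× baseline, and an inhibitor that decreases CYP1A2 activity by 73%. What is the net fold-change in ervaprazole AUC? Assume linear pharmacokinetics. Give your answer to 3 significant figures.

1.40

The CYP3A4 pathway (21% of clearance) falls to 0.06× activity: 0.21 × 0.06 = 0.0126.
The CYP2C19 pathway (30% of clearance) increases to 1.6× activity: 0.3 × 1.6 = 0.48.
The CYP1A2 pathway (37% of clearance) is reduced to 0.27× activity: 0.37 × 0.27 = 0.0999.
The remaining 12% of clearance is unaffected.
Relative clearance = 0.0126 + 0.48 + 0.0999 + 0.12 = 0.7125.
AUC ∝ 1/CL: fold-change = 1 / 0.7125 = 1.40.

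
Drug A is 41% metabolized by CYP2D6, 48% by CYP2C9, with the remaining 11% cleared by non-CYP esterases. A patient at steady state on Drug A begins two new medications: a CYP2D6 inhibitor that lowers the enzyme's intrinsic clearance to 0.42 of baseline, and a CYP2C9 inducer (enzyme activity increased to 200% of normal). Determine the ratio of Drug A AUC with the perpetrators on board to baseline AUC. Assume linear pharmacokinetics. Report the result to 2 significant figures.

CYP2D6: 0.41 × 0.42 = 0.1722
CYP2C9: 0.48 × 2 = 0.96
Other: 0.11 (unchanged)
New clearance relative to baseline: 0.1722 + 0.96 + 0.11 = 1.2422.
Because AUC varies inversely with clearance, the combined effect is 1 / 1.2422 = 0.81.

0.81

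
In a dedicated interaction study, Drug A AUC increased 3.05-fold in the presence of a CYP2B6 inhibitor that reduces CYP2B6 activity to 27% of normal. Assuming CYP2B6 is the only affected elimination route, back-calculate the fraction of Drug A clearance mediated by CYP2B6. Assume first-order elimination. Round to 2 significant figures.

Let x = fm,CYP2B6. Because AUC ∝ 1/CL, relative clearance fell to 1/3.05 = 0.3279.
Setting x·0.27 + (1 − x) = 0.3279 and solving: x = (0.3279 − 1)/(0.27 − 1) = 0.92.

0.92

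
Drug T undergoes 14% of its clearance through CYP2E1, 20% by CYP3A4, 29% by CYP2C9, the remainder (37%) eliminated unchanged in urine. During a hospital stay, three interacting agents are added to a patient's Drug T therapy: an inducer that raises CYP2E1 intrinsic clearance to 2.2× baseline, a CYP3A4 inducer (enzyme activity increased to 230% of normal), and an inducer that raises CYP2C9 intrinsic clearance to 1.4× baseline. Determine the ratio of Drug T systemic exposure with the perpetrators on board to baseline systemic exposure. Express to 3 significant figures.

CYP2E1: 0.14 × 2.2 = 0.308
CYP3A4: 0.2 × 2.3 = 0.46
CYP2C9: 0.29 × 1.4 = 0.406
Other: 0.37 (unchanged)
New clearance relative to baseline: 0.308 + 0.46 + 0.406 + 0.37 = 1.544.
Systemic exposure ∝ 1/CL: fold-change = 1 / 1.544 = 0.648.

0.648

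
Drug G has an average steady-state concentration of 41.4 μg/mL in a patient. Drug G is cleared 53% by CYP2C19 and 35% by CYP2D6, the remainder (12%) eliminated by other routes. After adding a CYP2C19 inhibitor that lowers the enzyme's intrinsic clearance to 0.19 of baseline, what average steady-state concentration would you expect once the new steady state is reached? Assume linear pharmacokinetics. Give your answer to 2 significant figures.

73 μg/mL

The CYP2C19 pathway (53% of clearance) drops to 0.19× activity: 0.53 × 0.19 = 0.1007.
CYP2D6 (35%) and the residual 12% are unaffected.
New clearance relative to baseline: 0.1007 + 0.35 + 0.12 = 0.5707.
With dosing unchanged, average steady-state concentration scales as 1/CL: 41.4 / 0.5707 = 73 μg/mL.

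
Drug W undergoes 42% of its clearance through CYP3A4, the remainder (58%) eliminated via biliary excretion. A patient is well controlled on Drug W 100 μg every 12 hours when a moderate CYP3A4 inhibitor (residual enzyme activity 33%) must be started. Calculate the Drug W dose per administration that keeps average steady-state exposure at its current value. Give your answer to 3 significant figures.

CYP3A4: 0.42 × 0.33 = 0.1386
Other: 0.58 (unchanged)
CL_new/CL_old = 0.1386 + 0.58 = 0.7186.
Exposure is unchanged when dose changes in proportion to clearance. New dose = 100 μg × 0.7186 = 71.9 μg.

71.9 μg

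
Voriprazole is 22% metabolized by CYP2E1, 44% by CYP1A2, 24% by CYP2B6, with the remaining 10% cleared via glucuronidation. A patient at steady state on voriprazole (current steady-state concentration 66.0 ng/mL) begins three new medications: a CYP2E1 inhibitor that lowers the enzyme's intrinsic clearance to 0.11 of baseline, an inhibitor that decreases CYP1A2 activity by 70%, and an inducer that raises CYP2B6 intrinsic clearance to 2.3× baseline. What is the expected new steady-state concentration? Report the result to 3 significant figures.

CYP2E1: 0.22 × 0.11 = 0.0242
CYP1A2: 0.44 × 0.3 = 0.132
CYP2B6: 0.24 × 2.3 = 0.552
Other: 0.1 (unchanged)
CL_new/CL_old = 0.0242 + 0.132 + 0.552 + 0.1 = 0.8082.
New steady-state concentration = 66.0 / 0.8082 = 81.7 ng/mL (concentration scales inversely with clearance).

81.7 ng/mL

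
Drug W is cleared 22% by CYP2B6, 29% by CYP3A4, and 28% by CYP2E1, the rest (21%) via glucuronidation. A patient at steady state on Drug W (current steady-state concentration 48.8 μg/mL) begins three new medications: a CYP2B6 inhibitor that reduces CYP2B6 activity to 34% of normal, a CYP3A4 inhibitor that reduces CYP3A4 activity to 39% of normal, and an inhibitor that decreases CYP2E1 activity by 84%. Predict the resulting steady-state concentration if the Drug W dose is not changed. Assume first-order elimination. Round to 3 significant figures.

110 μg/mL

The CYP2B6 pathway (22% of clearance) drops to 0.34× activity: 0.22 × 0.34 = 0.0748.
The CYP3A4 pathway (29% of clearance) drops to 0.39× activity: 0.29 × 0.39 = 0.1131.
The CYP2E1 pathway (28% of clearance) falls to 0.16× activity: 0.28 × 0.16 = 0.0448.
Non-CYP routes (21%) are unchanged.
Relative clearance = 0.0748 + 0.1131 + 0.0448 + 0.21 = 0.4427.
Dividing the baseline by the relative clearance: 48.8 / 0.4427 = 110 μg/mL.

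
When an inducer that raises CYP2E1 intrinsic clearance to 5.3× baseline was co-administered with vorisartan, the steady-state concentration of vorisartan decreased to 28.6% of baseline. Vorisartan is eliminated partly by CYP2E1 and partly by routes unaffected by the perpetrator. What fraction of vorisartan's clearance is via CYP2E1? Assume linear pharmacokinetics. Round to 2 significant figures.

0.58

Let x = fm,CYP2E1. Because steady-state concentration ∝ 1/CL, relative clearance rose to 1/0.286 = 3.497.
Setting x·5.3 + (1 − x) = 3.497 and solving: x = (3.497 − 1)/(5.3 − 1) = 0.58.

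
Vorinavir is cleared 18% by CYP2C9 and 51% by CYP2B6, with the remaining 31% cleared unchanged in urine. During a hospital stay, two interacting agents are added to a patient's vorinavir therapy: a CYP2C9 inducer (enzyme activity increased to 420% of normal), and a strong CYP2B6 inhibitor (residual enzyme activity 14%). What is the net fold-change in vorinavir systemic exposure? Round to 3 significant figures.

0.879

The CYP2C9 pathway (18% of clearance) is boosted to 4.2× activity: 0.18 × 4.2 = 0.756.
The CYP2B6 pathway (51% of clearance) is reduced to 0.14× activity: 0.51 × 0.14 = 0.0714.
Non-CYP routes (31%) are unchanged.
CL_new/CL_old = 0.756 + 0.0714 + 0.31 = 1.1374.
Because systemic exposure varies inversely with clearance, the combined effect is 1 / 1.1374 = 0.879.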